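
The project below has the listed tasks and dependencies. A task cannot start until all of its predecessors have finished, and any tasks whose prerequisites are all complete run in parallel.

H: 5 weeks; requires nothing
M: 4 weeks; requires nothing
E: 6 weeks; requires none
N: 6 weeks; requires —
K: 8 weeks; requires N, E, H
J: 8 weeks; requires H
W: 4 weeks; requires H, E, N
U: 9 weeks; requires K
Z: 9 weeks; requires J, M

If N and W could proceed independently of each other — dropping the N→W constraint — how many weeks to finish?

Original critical path: E→K→U = 6+8+9 = 23 ⇒ 23 weeks.
Dropping N→W doesn't change W's earliest start (6); another predecessor still binds.
After: E→K→U = 6+8+9 = 23 → 23 weeks.

23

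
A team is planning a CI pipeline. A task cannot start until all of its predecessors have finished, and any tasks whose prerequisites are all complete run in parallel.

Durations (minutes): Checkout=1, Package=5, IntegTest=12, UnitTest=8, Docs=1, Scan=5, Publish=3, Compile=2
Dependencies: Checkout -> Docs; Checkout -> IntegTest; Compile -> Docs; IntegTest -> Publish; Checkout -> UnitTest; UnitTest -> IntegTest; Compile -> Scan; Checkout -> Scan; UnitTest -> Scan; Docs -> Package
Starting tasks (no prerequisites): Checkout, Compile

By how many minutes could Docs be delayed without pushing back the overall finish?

16

Checkout→UnitTest→IntegTest→Publish = 1+8+12+3 = 24 sets the makespan at 24 minutes.
The longest chain containing Docs totals 8 minutes.
So Docs can slip 19 − 3 = 16 minutes.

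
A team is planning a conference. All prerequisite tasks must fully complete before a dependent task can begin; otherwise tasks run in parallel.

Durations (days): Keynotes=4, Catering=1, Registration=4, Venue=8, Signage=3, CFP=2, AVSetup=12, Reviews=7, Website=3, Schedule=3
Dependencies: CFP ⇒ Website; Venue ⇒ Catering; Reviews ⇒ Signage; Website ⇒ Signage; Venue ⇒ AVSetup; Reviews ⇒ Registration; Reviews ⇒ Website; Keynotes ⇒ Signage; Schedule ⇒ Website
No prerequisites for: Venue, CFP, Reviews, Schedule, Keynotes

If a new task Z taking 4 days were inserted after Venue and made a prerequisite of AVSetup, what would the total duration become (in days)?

Originally the plan takes 20 days.
With Z inserted, AVSetup now waits for max(Venue, Z).
New critical path: Venue→Z→AVSetup = 8+4+12 = 24 ⇒ 24 days.

24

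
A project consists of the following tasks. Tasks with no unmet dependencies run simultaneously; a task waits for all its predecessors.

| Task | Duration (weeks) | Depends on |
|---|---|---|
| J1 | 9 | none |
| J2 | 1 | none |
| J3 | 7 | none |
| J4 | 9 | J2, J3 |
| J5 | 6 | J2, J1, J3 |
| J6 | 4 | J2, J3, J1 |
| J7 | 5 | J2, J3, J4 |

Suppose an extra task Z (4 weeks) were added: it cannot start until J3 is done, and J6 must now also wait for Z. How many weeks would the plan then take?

21

Originally the plan takes 21 weeks.
With Z inserted, J6 now waits for max(J2, J3, J1, Z).
New critical path: J3→J4→J7 = 7+9+5 = 21 ⇒ 21 weeks.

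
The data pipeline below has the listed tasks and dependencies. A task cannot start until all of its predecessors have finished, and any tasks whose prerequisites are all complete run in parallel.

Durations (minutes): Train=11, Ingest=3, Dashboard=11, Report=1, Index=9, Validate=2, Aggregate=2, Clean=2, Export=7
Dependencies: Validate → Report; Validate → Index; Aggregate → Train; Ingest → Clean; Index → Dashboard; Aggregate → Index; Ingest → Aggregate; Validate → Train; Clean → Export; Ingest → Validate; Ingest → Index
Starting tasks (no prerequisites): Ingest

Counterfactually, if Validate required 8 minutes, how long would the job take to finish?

31

Critical path before the change: Ingest→Validate→Index→Dashboard = 3+2+9+11 = 25 giving 25 minutes.
Validate is on the critical path; changing it to 8 makes that path 31 minutes.
No other chain overtakes it, so the finish is 31 minutes.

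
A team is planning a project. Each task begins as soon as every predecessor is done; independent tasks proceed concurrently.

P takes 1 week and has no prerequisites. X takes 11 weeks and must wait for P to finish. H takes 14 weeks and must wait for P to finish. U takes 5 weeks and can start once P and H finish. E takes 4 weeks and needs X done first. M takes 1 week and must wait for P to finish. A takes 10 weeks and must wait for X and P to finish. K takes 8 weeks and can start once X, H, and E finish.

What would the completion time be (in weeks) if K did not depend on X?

Before: longest chain P→X→E→K = 1+11+4+8 = 24, finish 24.
Dropping X→K doesn't change K's earliest start (16); another predecessor still binds.
New critical path: P→X→E→K = 1+11+4+8 = 24 ⇒ 24 weeks.

24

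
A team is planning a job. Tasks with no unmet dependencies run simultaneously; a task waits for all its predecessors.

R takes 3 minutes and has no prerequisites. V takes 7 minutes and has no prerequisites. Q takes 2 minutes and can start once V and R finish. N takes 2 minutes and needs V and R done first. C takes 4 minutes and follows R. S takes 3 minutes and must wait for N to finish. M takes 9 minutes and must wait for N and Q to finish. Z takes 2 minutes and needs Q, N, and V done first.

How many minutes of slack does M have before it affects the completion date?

V→Q→M = 7+2+9 = 18 sets the makespan at 18 minutes.
The longest chain containing M totals 18 minutes.
Slack of M = 9 − 9 = 0 minutes.

0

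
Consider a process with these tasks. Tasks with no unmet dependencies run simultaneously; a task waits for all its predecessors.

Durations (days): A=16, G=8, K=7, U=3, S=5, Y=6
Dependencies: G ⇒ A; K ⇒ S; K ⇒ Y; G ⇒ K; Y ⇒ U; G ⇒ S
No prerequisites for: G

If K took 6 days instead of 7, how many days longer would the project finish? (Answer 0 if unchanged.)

0

Actual critical path: G→K→Y→U = 8+7+6+3 = 24 ⇒ 24 days.
Since K is critical, the -1 change carries straight to that chain (now 23 days).
Now G→A = 8+16 = 24 is longest, so the finish becomes 24 days.
Change in finish: 24 − 24 = +0 days.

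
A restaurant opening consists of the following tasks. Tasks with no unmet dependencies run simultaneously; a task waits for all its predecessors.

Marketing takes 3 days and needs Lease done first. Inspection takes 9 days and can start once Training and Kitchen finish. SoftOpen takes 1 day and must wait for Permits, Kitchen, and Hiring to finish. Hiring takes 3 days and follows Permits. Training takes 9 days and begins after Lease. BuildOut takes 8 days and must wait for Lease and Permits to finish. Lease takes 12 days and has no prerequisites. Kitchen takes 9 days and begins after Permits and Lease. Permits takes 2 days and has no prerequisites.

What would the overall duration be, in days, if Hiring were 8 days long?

30

As given, the longest chain is Lease→Kitchen→Inspection = 12+9+9 = 30, so the finish is 30 days.
Hiring has 24 days of float (longest path through it is 6).
No other chain overtakes it, so the finish is 30 days.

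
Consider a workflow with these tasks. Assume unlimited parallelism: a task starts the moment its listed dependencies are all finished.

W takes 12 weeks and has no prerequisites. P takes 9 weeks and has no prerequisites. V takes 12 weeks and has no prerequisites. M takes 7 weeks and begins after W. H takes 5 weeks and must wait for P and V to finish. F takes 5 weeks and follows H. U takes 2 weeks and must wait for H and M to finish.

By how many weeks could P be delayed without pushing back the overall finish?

V→H→F = 12+5+5 = 22 sets the makespan at 22 weeks.
The longest chain containing P totals 19 weeks.
Float = 22 − 19 = 3.

3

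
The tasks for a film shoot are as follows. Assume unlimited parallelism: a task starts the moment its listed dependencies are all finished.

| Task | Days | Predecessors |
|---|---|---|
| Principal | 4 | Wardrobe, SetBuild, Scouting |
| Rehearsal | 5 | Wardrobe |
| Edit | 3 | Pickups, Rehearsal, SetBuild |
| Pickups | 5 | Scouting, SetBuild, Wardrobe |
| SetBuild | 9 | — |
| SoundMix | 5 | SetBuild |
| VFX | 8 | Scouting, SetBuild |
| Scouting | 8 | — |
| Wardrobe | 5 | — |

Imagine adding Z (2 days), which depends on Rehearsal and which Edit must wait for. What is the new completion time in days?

Originally the film shoot takes 17 days.
With Z inserted, Edit now waits for max(Pickups, Rehearsal, SetBuild, Z).
New critical path: SetBuild→Pickups→Edit = 9+5+3 = 17 ⇒ 17 days.

17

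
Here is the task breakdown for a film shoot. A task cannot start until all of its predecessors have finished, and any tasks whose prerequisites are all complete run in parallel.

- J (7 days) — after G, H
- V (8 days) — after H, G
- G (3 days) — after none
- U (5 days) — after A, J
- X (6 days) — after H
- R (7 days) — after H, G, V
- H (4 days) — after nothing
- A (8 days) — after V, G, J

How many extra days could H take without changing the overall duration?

0

H→V→A→U = 4+8+8+5 = 25 sets the makespan at 25 days.
The longest chain containing H totals 25 days.
Float = 25 − 25 = 0.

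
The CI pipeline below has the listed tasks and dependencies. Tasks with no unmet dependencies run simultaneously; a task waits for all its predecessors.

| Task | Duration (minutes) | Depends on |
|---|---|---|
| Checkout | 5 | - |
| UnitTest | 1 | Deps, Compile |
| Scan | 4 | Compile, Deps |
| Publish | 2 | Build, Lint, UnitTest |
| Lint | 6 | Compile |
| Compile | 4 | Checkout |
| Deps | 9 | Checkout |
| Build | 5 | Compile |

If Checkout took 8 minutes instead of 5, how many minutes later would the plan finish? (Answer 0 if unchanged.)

3

Critical path before the change: Checkout→Deps→Scan = 5+9+4 = 18 giving 18 minutes.
Checkout is on the critical path; changing it to 8 makes that path 21 minutes.
The critical path is still Checkout→Deps→Scan; finish is now 21 minutes.
Change in finish: 21 − 18 = +3 minutes.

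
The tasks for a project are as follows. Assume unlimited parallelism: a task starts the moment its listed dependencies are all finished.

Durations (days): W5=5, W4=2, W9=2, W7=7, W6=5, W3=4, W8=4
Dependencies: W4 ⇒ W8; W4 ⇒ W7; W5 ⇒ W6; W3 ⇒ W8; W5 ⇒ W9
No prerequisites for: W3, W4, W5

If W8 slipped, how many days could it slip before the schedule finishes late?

2

Critical path: W5→W6 = 5+5 = 10, so the finish is 10 days.
The longest chain containing W8 totals 8 days.
Slack of W8 = 6 − 4 = 2 days.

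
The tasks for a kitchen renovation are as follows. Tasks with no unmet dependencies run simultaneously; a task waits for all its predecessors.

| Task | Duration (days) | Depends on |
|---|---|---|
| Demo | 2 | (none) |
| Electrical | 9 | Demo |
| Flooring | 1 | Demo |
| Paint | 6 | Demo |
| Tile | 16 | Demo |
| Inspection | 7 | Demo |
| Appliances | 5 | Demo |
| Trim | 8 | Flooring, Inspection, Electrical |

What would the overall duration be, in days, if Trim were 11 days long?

Actual critical path: Demo→Electrical→Trim = 2+9+8 = 19 ⇒ 19 days.
Trim is on the critical path; changing it to 11 makes that path 22 days.
The critical path is still Demo→Electrical→Trim; finish is now 22 days.

22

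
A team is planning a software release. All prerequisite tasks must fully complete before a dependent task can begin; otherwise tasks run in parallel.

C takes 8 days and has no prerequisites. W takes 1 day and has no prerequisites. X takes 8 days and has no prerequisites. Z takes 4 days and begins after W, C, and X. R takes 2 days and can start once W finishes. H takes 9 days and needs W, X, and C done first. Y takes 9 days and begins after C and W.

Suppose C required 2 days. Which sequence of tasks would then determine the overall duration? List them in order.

The binding path is C→H = 8+9 = 17; finish at 17 days.
C lies on that path, so at 2 days the path becomes 11 days.
New critical path: X→H = 8+9 = 17 ⇒ 17 days.

X, H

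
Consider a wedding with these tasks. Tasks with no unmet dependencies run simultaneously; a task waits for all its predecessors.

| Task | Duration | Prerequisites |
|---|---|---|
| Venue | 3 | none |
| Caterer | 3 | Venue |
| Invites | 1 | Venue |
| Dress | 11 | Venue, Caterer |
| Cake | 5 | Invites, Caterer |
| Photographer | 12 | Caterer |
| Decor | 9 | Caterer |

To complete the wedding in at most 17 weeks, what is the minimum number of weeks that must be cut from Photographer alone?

Current finish: 18 weeks; target: 17.
Photographer is on every critical path, so each week cut from Photographer cuts the finish by one (this holds down to a finish of 17).
Need 18 − 17 = 1 week off Photographer → Photographer becomes 11 weeks, finish becomes 17.

1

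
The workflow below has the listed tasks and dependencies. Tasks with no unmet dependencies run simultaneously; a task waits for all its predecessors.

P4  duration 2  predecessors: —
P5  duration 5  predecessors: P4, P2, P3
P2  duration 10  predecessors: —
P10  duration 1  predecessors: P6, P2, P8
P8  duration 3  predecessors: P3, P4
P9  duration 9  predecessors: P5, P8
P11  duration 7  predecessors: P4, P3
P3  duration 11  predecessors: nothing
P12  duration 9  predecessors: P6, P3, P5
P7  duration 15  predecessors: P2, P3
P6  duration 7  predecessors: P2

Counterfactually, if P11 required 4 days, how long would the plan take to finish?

As given, the longest chain is P2→P6→P12 = 10+7+9 = 26, so the finish is 26 days.
The longest path through P11 is only 18 days, so P11 has float 8.
That remains the longest chain; total 26 days.

26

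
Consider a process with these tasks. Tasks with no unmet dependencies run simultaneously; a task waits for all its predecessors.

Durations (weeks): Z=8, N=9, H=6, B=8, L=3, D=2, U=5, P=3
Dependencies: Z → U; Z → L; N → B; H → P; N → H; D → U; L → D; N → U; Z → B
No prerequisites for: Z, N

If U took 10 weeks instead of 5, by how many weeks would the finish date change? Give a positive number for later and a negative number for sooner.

As given, the longest chain is Z→L→D→U = 8+3+2+5 = 18, so the finish is 18 weeks.
U lies on that path, so at 10 weeks the path becomes 23 weeks.
No other chain overtakes it, so the finish is 23 weeks.
Change in finish: 23 − 18 = +5 weeks.

5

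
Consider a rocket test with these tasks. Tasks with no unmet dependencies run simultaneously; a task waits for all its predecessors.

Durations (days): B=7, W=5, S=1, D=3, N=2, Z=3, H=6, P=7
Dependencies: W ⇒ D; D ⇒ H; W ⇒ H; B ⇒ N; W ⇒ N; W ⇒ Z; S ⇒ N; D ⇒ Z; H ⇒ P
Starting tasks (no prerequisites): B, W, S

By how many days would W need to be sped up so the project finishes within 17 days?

Current finish: 21 days; target: 17.
W is on every critical path, so each day cut from W cuts the finish by one (this holds down to a finish of 17).
Need 21 − 17 = 4 days off W → W becomes 1 day, finish becomes 17.

4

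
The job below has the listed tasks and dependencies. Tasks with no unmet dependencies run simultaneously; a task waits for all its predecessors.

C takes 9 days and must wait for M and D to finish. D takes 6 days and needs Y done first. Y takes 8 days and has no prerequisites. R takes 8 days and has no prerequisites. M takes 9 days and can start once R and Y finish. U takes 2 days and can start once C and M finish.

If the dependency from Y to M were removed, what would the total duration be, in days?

28

Before: longest chain R→M→C→U = 8+9+9+2 = 28, finish 28.
Dropping Y→M doesn't change M's earliest start (8); another predecessor still binds.
The longest chain is now R→M→C→U = 8+9+9+2 = 28, so the job takes 28 days.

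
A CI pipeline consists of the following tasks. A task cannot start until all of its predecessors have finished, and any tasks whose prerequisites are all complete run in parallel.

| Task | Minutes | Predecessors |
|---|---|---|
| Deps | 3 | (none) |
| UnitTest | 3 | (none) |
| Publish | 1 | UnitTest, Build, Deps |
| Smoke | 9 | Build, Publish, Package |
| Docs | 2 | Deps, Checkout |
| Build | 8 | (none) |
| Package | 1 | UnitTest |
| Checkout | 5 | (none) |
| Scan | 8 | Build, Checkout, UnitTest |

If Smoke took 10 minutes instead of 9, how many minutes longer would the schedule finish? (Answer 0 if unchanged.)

1

Critical path before the change: Build→Publish→Smoke = 8+1+9 = 18 giving 18 minutes.
Since Smoke is critical, the +1 change carries straight to that chain (now 19 minutes).
No other chain overtakes it, so the finish is 19 minutes.
Change in finish: 19 − 18 = +1 minutes.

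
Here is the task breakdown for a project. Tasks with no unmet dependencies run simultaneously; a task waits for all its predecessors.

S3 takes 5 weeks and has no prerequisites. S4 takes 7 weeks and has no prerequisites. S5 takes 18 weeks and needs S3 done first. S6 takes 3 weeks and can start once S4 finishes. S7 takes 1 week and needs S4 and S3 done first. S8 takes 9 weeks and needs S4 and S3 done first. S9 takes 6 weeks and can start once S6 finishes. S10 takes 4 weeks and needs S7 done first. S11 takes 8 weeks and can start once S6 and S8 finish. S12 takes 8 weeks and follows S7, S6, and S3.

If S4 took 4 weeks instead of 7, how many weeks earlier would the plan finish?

1

Actual critical path: S4→S8→S11 = 7+9+8 = 24 ⇒ 24 weeks.
Since S4 is critical, the -3 change carries straight to that chain (now 21 weeks).
The binding chain switches to S3→S5 = 5+18 = 23; finish 23 weeks.
Change in finish: 23 − 24 = -1 weeks.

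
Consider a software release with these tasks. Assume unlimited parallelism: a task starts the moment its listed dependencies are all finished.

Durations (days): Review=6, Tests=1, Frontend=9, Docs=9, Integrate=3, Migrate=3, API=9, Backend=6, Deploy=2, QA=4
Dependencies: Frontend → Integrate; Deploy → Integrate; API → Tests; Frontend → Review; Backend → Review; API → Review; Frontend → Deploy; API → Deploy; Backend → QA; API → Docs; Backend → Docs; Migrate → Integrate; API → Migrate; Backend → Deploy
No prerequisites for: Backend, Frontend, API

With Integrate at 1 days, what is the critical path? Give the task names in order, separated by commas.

API, Docs

The binding path is API→Docs = 9+9 = 18; finish at 18 days.
The longest path through Integrate is only 15 days, so Integrate has float 3.
The critical path is still API→Docs; finish is now 18 days.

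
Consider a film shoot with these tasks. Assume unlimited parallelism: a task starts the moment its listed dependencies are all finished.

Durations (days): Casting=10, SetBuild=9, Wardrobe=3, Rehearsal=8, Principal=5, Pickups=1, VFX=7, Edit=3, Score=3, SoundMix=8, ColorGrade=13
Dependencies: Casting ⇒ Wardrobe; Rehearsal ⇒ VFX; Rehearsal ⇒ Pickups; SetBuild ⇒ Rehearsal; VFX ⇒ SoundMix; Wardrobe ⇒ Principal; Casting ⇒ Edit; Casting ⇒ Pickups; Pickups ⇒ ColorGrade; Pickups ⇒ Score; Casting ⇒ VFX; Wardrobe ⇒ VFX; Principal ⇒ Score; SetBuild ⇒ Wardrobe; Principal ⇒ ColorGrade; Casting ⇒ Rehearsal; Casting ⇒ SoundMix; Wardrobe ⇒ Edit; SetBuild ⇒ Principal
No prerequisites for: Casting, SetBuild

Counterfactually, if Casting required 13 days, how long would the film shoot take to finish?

36

The binding path is Casting→Rehearsal→VFX→SoundMix = 10+8+7+8 = 33; finish at 33 days.
Casting lies on that path, so at 13 days the path becomes 36 days.
No other chain overtakes it, so the finish is 36 days.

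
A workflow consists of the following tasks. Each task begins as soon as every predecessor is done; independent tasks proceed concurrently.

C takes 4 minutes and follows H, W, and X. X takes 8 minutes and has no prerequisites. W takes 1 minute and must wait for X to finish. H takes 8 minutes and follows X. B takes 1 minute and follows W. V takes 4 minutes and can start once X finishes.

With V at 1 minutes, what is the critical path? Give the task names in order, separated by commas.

As given, the longest chain is X→H→C = 8+8+4 = 20, so the finish is 20 minutes.
The longest path through V is only 12 minutes, so V has float 8.
That remains the longest chain; total 20 minutes.

X, H, C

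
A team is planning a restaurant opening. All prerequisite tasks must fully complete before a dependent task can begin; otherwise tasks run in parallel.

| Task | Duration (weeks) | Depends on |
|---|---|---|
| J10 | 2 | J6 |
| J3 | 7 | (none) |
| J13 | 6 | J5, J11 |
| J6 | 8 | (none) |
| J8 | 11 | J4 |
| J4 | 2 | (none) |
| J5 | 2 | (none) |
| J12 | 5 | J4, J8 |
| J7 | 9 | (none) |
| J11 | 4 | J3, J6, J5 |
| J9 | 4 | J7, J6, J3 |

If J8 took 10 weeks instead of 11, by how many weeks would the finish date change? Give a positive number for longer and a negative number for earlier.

Actual critical path: J4→J8→J12 = 2+11+5 = 18 ⇒ 18 weeks.
J8 lies on that path, so at 10 weeks the path becomes 17 weeks.
Now J6→J11→J13 = 8+4+6 = 18 is longest, so the finish becomes 18 weeks.
Change in finish: 18 − 18 = +0 weeks.

0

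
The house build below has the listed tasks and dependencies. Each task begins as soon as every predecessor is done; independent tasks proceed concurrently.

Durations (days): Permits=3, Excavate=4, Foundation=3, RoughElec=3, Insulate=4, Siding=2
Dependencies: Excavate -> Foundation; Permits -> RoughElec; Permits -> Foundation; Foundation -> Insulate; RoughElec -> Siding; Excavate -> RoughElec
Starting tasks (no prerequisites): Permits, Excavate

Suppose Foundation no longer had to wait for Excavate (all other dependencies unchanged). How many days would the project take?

With the dependency in place, Excavate→Foundation→Insulate = 4+3+4 = 11 sets the finish at 11 days.
Without Excavate→Foundation, Foundation's earliest start moves from 4 to 3.
After: Permits→Foundation→Insulate = 3+3+4 = 10 → 10 days.

10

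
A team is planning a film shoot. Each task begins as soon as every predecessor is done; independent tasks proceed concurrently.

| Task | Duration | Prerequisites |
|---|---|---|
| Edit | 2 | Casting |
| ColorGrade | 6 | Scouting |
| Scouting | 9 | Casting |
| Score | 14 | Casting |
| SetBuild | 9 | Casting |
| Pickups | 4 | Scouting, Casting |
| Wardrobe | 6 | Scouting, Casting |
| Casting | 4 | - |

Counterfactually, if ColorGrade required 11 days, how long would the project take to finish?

24

Critical path before the change: Casting→Scouting→ColorGrade = 4+9+6 = 19 giving 19 days.
Since ColorGrade is critical, the +5 change carries straight to that chain (now 24 days).
That remains the longest chain; total 24 days.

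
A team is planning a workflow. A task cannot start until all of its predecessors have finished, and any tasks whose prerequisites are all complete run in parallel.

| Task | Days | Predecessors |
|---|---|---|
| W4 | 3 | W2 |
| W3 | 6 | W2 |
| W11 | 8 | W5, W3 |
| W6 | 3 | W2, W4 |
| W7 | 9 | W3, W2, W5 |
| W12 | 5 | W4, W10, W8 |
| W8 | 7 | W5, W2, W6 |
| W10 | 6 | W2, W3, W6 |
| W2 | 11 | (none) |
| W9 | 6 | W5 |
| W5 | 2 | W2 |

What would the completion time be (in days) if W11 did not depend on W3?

With the dependency in place, W2→W4→W6→W8→W12 = 11+3+3+7+5 = 29 sets the finish at 29 days.
Without W3→W11, W11's earliest start moves from 17 to 13.
The longest chain is now W2→W4→W6→W8→W12 = 11+3+3+7+5 = 29, so the workflow takes 29 days.

29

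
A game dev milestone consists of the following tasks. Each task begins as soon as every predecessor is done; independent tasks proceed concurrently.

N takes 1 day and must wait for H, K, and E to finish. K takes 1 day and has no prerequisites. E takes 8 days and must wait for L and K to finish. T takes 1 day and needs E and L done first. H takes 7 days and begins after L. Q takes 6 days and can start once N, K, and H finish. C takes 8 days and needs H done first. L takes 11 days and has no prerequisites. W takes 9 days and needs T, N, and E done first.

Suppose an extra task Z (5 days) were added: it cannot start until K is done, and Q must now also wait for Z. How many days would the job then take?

Originally the job takes 29 days.
With Z inserted, Q now waits for max(N, K, H, Z).
New critical path: L→E→T→W = 11+8+1+9 = 29 ⇒ 29 days.

29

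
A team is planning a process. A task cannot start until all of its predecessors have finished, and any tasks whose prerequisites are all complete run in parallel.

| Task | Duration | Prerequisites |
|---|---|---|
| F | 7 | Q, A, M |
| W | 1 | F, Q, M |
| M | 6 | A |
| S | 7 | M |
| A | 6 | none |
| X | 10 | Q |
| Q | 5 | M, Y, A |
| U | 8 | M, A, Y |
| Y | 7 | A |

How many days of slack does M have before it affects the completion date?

1

A→Y→Q→X = 6+7+5+10 = 28 sets the makespan at 28 days.
M finishes as early as 12 and must finish by 13.
Float = 28 − 27 = 1.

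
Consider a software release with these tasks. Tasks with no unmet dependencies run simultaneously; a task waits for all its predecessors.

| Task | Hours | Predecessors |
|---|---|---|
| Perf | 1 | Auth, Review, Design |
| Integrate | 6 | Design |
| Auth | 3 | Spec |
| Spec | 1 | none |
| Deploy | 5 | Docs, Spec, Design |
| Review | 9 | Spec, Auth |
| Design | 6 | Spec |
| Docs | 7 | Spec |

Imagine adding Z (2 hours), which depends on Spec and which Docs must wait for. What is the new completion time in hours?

15

Originally the project takes 14 hours.
With Z inserted, Docs now waits for max(Spec, Z).
New critical path: Spec→Z→Docs→Deploy = 1+2+7+5 = 15 ⇒ 15 hours.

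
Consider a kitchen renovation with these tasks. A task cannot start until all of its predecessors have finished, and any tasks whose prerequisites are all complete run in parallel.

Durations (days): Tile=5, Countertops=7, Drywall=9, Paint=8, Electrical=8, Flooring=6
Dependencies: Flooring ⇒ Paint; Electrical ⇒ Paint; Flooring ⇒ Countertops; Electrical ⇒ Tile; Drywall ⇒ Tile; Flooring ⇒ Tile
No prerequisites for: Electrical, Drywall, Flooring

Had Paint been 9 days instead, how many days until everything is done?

The binding path is Electrical→Paint = 8+8 = 16; finish at 16 days.
Paint is on the critical path; changing it to 9 makes that path 17 days.
That remains the longest chain; total 17 days.

17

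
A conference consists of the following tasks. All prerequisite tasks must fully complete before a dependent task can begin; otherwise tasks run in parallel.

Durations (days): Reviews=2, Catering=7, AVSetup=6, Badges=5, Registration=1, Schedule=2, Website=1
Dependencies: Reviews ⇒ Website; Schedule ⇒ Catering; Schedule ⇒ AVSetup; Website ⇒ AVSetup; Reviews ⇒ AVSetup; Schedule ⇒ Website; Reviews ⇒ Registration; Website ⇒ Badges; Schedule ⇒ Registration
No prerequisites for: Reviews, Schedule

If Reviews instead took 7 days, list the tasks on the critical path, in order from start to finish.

Actual critical path: Reviews→Website→AVSetup = 2+1+6 = 9 ⇒ 9 days.
Since Reviews is critical, the +5 change carries straight to that chain (now 14 days).
No other chain overtakes it, so the finish is 14 days.

Reviews, Website, AVSetup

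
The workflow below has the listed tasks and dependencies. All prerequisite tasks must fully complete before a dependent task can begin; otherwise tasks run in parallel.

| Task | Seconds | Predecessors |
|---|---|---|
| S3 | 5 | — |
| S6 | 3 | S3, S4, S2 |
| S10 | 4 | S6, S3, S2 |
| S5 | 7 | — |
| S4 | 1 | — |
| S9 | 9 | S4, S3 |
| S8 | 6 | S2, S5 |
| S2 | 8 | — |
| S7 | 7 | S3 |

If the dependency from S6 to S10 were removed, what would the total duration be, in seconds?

14

Before: longest chain S2→S6→S10 = 8+3+4 = 15, finish 15.
Without S6→S10, S10's earliest start moves from 11 to 8.
New critical path: S2→S8 = 8+6 = 14 ⇒ 14 seconds.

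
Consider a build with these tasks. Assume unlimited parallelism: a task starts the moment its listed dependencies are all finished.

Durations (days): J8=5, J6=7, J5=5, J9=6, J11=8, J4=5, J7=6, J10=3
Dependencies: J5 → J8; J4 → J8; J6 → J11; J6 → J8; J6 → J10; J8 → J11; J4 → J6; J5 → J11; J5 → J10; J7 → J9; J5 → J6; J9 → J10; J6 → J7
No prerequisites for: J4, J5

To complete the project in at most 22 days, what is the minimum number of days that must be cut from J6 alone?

5

Current finish: 27 days; target: 22.
J6 is on every critical path, so each day cut from J6 cuts the finish by one (this holds down to a finish of 21).
Need 27 − 22 = 5 days off J6 → J6 becomes 2 days, finish becomes 22.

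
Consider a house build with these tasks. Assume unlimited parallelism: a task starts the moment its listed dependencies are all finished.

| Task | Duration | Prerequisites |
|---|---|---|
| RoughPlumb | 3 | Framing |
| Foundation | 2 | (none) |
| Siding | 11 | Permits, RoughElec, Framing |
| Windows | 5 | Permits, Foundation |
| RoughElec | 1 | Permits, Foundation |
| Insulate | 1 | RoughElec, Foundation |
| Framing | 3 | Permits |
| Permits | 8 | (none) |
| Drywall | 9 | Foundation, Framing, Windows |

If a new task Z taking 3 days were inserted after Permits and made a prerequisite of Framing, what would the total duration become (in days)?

Originally the job takes 22 days.
With Z inserted, Framing now waits for max(Permits, Z).
New critical path: Permits→Z→Framing→Siding = 8+3+3+11 = 25 ⇒ 25 days.

25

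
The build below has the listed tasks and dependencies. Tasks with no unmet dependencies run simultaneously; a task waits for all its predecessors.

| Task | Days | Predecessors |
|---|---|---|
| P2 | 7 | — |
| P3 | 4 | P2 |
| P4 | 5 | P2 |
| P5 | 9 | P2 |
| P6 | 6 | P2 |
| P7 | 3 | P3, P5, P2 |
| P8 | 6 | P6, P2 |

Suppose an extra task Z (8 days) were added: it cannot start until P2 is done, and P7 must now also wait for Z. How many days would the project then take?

19

Originally the project takes 19 days.
With Z inserted, P7 now waits for max(P3, P5, P2, Z).
New critical path: P2→P5→P7 = 7+9+3 = 19 ⇒ 19 days.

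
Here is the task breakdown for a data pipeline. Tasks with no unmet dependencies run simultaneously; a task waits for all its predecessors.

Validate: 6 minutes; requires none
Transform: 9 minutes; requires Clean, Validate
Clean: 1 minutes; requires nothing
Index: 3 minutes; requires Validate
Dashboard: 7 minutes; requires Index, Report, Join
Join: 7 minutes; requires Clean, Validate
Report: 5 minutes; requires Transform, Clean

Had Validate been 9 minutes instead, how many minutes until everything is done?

Baseline: Validate→Transform→Report→Dashboard = 6+9+5+7 = 27 → 27 minutes.
Since Validate is critical, the +3 change carries straight to that chain (now 30 minutes).
The critical path is still Validate→Transform→Report→Dashboard; finish is now 30 minutes.

30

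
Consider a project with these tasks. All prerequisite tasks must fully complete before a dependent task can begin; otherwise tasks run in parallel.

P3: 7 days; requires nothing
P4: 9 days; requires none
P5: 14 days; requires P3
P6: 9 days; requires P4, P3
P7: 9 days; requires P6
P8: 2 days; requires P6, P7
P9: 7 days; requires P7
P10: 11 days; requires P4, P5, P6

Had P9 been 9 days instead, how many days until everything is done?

The binding path is P4→P6→P7→P9 = 9+9+9+7 = 34; finish at 34 days.
P9 is on the critical path; changing it to 9 makes that path 36 days.
The critical path is still P4→P6→P7→P9; finish is now 36 days.

36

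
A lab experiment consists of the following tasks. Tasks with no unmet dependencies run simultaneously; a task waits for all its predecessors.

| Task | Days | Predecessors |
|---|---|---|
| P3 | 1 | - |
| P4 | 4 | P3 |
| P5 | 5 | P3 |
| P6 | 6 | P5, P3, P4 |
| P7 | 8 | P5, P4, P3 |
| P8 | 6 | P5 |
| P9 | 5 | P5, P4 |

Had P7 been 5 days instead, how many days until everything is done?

12

As given, the longest chain is P3→P5→P7 = 1+5+8 = 14, so the finish is 14 days.
P7 lies on that path, so at 5 days the path becomes 11 days.
Now P3→P5→P6 = 1+5+6 = 12 is longest, so the finish becomes 12 days.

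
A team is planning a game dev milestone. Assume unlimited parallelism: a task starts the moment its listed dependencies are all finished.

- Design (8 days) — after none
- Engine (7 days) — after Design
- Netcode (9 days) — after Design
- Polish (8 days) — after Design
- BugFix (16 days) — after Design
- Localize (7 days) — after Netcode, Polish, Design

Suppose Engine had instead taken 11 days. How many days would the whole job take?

24

Critical path before the change: Design→Netcode→Localize = 8+9+7 = 24 giving 24 days.
Engine has 9 days of float (longest path through it is 15).
That remains the longest chain; total 24 days.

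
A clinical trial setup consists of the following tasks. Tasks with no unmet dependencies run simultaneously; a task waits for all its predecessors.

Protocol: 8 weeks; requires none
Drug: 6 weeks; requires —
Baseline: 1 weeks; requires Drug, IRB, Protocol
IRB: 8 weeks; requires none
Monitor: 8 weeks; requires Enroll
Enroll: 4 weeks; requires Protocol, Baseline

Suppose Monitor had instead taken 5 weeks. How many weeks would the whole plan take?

18

As given, the longest chain is Protocol→Baseline→Enroll→Monitor = 8+1+4+8 = 21, so the finish is 21 weeks.
Monitor is on the critical path; changing it to 5 makes that path 18 weeks.
That remains the longest chain; total 18 weeks.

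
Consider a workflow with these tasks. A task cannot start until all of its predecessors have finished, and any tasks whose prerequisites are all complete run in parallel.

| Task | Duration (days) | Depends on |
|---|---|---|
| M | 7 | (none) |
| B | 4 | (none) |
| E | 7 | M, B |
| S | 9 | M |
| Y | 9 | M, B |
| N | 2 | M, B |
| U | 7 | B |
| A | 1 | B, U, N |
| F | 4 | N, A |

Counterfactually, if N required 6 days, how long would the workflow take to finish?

As given, the longest chain is M→S = 7+9 = 16, so the finish is 16 days.
N has 2 days of float (longest path through it is 14).
The binding chain switches to M→N→A→F = 7+6+1+4 = 18; finish 18 days.

18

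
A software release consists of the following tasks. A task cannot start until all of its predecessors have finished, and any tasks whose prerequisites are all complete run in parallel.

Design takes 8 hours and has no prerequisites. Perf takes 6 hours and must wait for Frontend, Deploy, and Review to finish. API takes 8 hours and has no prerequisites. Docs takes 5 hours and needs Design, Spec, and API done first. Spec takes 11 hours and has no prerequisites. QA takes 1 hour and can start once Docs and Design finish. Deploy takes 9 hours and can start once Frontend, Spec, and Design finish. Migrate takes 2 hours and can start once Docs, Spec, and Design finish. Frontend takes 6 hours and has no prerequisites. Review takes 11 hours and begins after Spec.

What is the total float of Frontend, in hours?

Spec→Review→Perf = 11+11+6 = 28 sets the makespan at 28 hours.
The longest chain containing Frontend totals 21 hours.
So Frontend can slip 13 − 6 = 7 hours.

7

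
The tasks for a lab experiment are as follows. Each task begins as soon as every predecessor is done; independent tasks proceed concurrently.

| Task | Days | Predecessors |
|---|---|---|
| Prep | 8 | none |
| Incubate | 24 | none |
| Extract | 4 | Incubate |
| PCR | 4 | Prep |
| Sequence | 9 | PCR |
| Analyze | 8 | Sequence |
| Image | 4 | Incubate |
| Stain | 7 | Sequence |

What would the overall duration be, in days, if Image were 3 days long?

Critical path before the change: Prep→PCR→Sequence→Analyze = 8+4+9+8 = 29 giving 29 days.
Image is off the critical path — its longest chain is 28 days, giving 1 of slack.
No other chain overtakes it, so the finish is 29 days.

29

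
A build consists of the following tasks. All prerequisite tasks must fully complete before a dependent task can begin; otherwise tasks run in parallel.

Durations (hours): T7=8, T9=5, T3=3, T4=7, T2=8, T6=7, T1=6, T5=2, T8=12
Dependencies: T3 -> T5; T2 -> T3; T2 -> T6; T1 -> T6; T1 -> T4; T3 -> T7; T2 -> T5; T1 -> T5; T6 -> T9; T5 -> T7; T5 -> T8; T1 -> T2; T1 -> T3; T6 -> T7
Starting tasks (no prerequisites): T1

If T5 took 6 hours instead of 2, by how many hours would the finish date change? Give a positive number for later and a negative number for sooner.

The binding path is T1→T2→T3→T5→T8 = 6+8+3+2+12 = 31; finish at 31 hours.
T5 lies on that path, so at 6 hours the path becomes 35 hours.
That remains the longest chain; total 35 hours.
Change in finish: 35 − 31 = +4 hours.

4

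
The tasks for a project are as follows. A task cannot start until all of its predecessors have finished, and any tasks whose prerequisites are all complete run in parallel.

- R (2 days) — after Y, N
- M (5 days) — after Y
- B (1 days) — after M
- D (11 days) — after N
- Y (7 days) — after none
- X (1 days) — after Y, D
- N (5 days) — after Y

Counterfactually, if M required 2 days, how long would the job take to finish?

24

Baseline: Y→N→D→X = 7+5+11+1 = 24 → 24 days.
The longest path through M is only 13 days, so M has float 11.
That remains the longest chain; total 24 days.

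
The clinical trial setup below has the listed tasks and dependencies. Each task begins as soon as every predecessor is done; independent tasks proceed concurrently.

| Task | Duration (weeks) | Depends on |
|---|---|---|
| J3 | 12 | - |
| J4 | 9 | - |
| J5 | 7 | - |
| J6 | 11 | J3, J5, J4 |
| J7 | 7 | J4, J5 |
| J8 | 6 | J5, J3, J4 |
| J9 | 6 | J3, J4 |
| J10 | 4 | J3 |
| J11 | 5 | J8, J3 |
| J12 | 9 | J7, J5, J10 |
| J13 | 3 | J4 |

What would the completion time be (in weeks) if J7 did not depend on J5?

With the dependency in place, J3→J10→J12 = 12+4+9 = 25 sets the finish at 25 weeks.
Dropping J5→J7 doesn't change J7's earliest start (9); another predecessor still binds.
After: J3→J10→J12 = 12+4+9 = 25 → 25 weeks.

25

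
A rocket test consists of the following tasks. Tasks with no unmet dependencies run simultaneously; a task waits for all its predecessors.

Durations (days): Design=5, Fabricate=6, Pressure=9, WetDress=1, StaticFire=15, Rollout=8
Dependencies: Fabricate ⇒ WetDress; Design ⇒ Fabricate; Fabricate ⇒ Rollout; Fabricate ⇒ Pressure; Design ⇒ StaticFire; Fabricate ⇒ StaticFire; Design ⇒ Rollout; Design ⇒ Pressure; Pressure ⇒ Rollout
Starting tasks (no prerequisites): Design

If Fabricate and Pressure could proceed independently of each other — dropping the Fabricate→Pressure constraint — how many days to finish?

Before: longest chain Design→Fabricate→Pressure→Rollout = 5+6+9+8 = 28, finish 28.
Without Fabricate→Pressure, Pressure's earliest start moves from 11 to 5.
The longest chain is now Design→Fabricate→StaticFire = 5+6+15 = 26, so the plan takes 26 days.

26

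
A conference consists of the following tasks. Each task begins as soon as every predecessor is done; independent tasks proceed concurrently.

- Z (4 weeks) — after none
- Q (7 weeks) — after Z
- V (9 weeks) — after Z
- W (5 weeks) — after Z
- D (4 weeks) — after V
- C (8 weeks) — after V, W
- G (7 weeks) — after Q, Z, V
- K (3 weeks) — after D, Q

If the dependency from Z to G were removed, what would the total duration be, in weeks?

Before: longest chain Z→V→C = 4+9+8 = 21, finish 21.
Dropping Z→G doesn't change G's earliest start (13); another predecessor still binds.
The longest chain is now Z→V→C = 4+9+8 = 21, so the plan takes 21 weeks.

21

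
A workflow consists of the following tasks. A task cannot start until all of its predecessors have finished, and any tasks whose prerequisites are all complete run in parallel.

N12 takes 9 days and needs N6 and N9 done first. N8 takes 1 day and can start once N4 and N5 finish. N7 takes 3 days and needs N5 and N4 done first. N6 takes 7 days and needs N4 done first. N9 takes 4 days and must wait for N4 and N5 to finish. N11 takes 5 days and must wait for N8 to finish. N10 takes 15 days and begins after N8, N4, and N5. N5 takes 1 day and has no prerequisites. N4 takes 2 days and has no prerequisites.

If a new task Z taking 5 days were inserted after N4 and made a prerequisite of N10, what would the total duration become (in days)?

Originally the workflow takes 18 days.
With Z inserted, N10 now waits for max(N8, N4, N5, Z).
New critical path: N4→Z→N10 = 2+5+15 = 22 ⇒ 22 days.

22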